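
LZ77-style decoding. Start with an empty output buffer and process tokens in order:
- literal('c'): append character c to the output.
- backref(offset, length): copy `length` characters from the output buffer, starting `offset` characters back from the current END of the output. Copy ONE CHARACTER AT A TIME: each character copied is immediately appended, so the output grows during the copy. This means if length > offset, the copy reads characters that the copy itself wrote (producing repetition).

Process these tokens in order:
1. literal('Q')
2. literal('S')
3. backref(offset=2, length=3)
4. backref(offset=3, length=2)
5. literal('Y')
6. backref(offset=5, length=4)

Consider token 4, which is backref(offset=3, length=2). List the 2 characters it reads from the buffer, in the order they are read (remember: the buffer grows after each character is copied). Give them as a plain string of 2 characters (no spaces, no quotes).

Token 1: literal('Q'). Output: "Q"
Token 2: literal('S'). Output: "QS"
Token 3: backref(off=2, len=3) (overlapping!). Copied 'QSQ' from pos 0. Output: "QSQSQ"
Token 4: backref(off=3, len=2). Buffer before: "QSQSQ" (len 5)
  byte 1: read out[2]='Q', append. Buffer now: "QSQSQQ"
  byte 2: read out[3]='S', append. Buffer now: "QSQSQQS"

Answer: QS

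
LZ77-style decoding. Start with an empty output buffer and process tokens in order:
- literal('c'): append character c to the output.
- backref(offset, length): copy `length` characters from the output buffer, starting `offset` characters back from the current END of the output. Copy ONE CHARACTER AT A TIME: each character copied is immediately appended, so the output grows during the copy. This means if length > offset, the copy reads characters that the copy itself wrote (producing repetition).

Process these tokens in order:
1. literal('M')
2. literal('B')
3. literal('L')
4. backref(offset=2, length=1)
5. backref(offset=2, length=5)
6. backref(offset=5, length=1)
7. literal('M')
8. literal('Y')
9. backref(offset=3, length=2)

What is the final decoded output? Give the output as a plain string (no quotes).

Answer: MBLBLBLBLLMYLM

Derivation:
Token 1: literal('M'). Output: "M"
Token 2: literal('B'). Output: "MB"
Token 3: literal('L'). Output: "MBL"
Token 4: backref(off=2, len=1). Copied 'B' from pos 1. Output: "MBLB"
Token 5: backref(off=2, len=5) (overlapping!). Copied 'LBLBL' from pos 2. Output: "MBLBLBLBL"
Token 6: backref(off=5, len=1). Copied 'L' from pos 4. Output: "MBLBLBLBLL"
Token 7: literal('M'). Output: "MBLBLBLBLLM"
Token 8: literal('Y'). Output: "MBLBLBLBLLMY"
Token 9: backref(off=3, len=2). Copied 'LM' from pos 9. Output: "MBLBLBLBLLMYLM"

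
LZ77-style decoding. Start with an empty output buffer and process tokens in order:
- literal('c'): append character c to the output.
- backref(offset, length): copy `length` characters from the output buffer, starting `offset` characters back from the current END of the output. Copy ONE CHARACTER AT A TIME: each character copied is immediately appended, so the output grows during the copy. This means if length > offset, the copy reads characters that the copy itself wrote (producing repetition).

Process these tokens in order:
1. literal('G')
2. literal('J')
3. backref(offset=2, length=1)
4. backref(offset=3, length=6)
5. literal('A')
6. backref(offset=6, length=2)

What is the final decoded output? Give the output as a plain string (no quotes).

Answer: GJGGJGGJGAJG

Derivation:
Token 1: literal('G'). Output: "G"
Token 2: literal('J'). Output: "GJ"
Token 3: backref(off=2, len=1). Copied 'G' from pos 0. Output: "GJG"
Token 4: backref(off=3, len=6) (overlapping!). Copied 'GJGGJG' from pos 0. Output: "GJGGJGGJG"
Token 5: literal('A'). Output: "GJGGJGGJGA"
Token 6: backref(off=6, len=2). Copied 'JG' from pos 4. Output: "GJGGJGGJGAJG"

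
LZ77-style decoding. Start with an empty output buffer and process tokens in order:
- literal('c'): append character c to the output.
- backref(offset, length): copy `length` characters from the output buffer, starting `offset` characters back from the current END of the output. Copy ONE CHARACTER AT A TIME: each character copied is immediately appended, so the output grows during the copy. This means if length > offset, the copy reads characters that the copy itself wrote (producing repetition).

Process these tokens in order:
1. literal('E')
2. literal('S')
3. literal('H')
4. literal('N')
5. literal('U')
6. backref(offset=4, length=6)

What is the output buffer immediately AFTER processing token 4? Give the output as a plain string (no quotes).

Answer: ESHN

Derivation:
Token 1: literal('E'). Output: "E"
Token 2: literal('S'). Output: "ES"
Token 3: literal('H'). Output: "ESH"
Token 4: literal('N'). Output: "ESHN"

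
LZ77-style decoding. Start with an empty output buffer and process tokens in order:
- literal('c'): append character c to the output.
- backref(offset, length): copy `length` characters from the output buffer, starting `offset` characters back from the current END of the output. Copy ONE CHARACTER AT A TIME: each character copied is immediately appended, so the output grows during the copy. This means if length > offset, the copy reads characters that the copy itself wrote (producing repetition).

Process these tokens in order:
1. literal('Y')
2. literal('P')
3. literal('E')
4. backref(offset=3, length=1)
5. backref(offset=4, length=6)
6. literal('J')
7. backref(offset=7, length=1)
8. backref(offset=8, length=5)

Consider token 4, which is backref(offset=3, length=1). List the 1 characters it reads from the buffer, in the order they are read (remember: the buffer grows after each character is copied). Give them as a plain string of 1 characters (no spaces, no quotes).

Token 1: literal('Y'). Output: "Y"
Token 2: literal('P'). Output: "YP"
Token 3: literal('E'). Output: "YPE"
Token 4: backref(off=3, len=1). Buffer before: "YPE" (len 3)
  byte 1: read out[0]='Y', append. Buffer now: "YPEY"

Answer: Y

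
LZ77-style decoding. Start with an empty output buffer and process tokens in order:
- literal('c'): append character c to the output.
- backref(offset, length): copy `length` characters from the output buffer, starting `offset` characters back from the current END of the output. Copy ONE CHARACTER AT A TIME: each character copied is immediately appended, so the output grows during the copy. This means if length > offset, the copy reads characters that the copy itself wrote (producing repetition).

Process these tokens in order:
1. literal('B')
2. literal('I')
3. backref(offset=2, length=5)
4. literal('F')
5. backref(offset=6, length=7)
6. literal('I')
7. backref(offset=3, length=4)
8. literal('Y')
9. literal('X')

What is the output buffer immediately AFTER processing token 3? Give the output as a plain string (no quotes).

Answer: BIBIBIB

Derivation:
Token 1: literal('B'). Output: "B"
Token 2: literal('I'). Output: "BI"
Token 3: backref(off=2, len=5) (overlapping!). Copied 'BIBIB' from pos 0. Output: "BIBIBIB"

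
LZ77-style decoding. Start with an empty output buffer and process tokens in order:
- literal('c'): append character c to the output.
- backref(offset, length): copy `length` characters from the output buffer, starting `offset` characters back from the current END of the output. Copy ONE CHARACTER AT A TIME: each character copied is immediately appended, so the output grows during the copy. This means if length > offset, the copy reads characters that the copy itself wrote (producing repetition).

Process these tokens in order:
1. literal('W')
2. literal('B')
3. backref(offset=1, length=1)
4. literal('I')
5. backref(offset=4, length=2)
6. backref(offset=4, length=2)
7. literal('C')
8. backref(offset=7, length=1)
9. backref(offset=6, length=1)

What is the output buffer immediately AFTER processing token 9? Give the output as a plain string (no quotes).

Token 1: literal('W'). Output: "W"
Token 2: literal('B'). Output: "WB"
Token 3: backref(off=1, len=1). Copied 'B' from pos 1. Output: "WBB"
Token 4: literal('I'). Output: "WBBI"
Token 5: backref(off=4, len=2). Copied 'WB' from pos 0. Output: "WBBIWB"
Token 6: backref(off=4, len=2). Copied 'BI' from pos 2. Output: "WBBIWBBI"
Token 7: literal('C'). Output: "WBBIWBBIC"
Token 8: backref(off=7, len=1). Copied 'B' from pos 2. Output: "WBBIWBBICB"
Token 9: backref(off=6, len=1). Copied 'W' from pos 4. Output: "WBBIWBBICBW"

Answer: WBBIWBBICBW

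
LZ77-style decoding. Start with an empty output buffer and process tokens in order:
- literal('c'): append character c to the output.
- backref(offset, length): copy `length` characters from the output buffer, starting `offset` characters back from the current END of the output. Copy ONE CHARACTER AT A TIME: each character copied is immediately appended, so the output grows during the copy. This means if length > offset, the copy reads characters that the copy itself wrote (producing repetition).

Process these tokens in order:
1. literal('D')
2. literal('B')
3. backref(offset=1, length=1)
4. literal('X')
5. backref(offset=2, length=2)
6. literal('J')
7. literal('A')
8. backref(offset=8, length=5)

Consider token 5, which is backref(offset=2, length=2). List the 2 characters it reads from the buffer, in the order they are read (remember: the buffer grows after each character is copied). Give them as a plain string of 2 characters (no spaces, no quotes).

Token 1: literal('D'). Output: "D"
Token 2: literal('B'). Output: "DB"
Token 3: backref(off=1, len=1). Copied 'B' from pos 1. Output: "DBB"
Token 4: literal('X'). Output: "DBBX"
Token 5: backref(off=2, len=2). Buffer before: "DBBX" (len 4)
  byte 1: read out[2]='B', append. Buffer now: "DBBXB"
  byte 2: read out[3]='X', append. Buffer now: "DBBXBX"

Answer: BX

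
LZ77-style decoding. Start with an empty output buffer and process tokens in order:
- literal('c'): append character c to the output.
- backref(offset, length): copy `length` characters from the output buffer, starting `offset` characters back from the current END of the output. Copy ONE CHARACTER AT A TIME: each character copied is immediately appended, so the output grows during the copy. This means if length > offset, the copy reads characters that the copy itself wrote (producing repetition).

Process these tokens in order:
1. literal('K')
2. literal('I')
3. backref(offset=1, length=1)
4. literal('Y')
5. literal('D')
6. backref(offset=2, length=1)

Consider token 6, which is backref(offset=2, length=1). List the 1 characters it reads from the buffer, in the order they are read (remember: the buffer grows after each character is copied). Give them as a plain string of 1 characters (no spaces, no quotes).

Answer: Y

Derivation:
Token 1: literal('K'). Output: "K"
Token 2: literal('I'). Output: "KI"
Token 3: backref(off=1, len=1). Copied 'I' from pos 1. Output: "KII"
Token 4: literal('Y'). Output: "KIIY"
Token 5: literal('D'). Output: "KIIYD"
Token 6: backref(off=2, len=1). Buffer before: "KIIYD" (len 5)
  byte 1: read out[3]='Y', append. Buffer now: "KIIYDY"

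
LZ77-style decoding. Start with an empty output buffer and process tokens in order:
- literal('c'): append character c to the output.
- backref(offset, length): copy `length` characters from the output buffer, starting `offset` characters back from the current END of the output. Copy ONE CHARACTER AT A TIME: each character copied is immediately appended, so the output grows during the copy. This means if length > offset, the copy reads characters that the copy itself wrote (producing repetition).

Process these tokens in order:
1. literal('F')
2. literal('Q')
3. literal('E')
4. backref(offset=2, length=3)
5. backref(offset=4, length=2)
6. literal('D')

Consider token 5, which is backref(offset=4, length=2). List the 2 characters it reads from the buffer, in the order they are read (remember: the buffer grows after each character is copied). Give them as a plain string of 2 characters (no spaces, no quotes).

Answer: EQ

Derivation:
Token 1: literal('F'). Output: "F"
Token 2: literal('Q'). Output: "FQ"
Token 3: literal('E'). Output: "FQE"
Token 4: backref(off=2, len=3) (overlapping!). Copied 'QEQ' from pos 1. Output: "FQEQEQ"
Token 5: backref(off=4, len=2). Buffer before: "FQEQEQ" (len 6)
  byte 1: read out[2]='E', append. Buffer now: "FQEQEQE"
  byte 2: read out[3]='Q', append. Buffer now: "FQEQEQEQ"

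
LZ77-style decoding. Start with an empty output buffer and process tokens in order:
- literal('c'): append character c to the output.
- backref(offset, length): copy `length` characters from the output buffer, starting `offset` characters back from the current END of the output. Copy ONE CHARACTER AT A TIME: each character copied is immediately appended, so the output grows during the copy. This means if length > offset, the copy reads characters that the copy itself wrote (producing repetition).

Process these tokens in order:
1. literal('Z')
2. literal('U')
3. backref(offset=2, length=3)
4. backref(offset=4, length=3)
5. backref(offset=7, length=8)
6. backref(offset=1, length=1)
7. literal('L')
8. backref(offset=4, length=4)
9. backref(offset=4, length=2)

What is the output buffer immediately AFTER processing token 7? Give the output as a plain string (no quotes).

Answer: ZUZUZUZUUZUZUZUUUL

Derivation:
Token 1: literal('Z'). Output: "Z"
Token 2: literal('U'). Output: "ZU"
Token 3: backref(off=2, len=3) (overlapping!). Copied 'ZUZ' from pos 0. Output: "ZUZUZ"
Token 4: backref(off=4, len=3). Copied 'UZU' from pos 1. Output: "ZUZUZUZU"
Token 5: backref(off=7, len=8) (overlapping!). Copied 'UZUZUZUU' from pos 1. Output: "ZUZUZUZUUZUZUZUU"
Token 6: backref(off=1, len=1). Copied 'U' from pos 15. Output: "ZUZUZUZUUZUZUZUUU"
Token 7: literal('L'). Output: "ZUZUZUZUUZUZUZUUUL"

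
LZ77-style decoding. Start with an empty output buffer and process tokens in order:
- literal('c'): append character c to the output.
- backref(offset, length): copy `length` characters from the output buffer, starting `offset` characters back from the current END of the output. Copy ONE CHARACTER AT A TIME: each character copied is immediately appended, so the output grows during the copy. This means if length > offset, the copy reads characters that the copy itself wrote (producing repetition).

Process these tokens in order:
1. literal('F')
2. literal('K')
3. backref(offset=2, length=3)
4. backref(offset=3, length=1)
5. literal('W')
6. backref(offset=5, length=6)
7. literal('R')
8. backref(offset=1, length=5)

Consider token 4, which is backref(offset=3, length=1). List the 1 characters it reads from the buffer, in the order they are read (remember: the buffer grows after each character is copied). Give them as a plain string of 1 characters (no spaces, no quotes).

Token 1: literal('F'). Output: "F"
Token 2: literal('K'). Output: "FK"
Token 3: backref(off=2, len=3) (overlapping!). Copied 'FKF' from pos 0. Output: "FKFKF"
Token 4: backref(off=3, len=1). Buffer before: "FKFKF" (len 5)
  byte 1: read out[2]='F', append. Buffer now: "FKFKFF"

Answer: F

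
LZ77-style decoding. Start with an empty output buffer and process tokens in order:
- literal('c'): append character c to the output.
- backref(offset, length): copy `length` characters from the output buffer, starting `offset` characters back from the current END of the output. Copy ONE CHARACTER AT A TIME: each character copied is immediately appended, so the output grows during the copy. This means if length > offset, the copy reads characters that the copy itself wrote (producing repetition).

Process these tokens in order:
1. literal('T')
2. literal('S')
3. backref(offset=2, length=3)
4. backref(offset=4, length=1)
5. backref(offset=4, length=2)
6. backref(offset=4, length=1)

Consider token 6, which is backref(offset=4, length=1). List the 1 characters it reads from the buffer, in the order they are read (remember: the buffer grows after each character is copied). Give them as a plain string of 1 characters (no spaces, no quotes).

Token 1: literal('T'). Output: "T"
Token 2: literal('S'). Output: "TS"
Token 3: backref(off=2, len=3) (overlapping!). Copied 'TST' from pos 0. Output: "TSTST"
Token 4: backref(off=4, len=1). Copied 'S' from pos 1. Output: "TSTSTS"
Token 5: backref(off=4, len=2). Copied 'TS' from pos 2. Output: "TSTSTSTS"
Token 6: backref(off=4, len=1). Buffer before: "TSTSTSTS" (len 8)
  byte 1: read out[4]='T', append. Buffer now: "TSTSTSTST"

Answer: T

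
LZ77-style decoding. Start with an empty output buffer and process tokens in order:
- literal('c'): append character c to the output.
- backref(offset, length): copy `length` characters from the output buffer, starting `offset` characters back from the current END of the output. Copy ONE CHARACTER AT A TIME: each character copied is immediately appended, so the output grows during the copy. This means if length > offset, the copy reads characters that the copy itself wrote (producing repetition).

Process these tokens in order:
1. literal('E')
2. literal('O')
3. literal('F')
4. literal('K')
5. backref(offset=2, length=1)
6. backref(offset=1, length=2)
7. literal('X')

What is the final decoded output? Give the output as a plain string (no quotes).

Token 1: literal('E'). Output: "E"
Token 2: literal('O'). Output: "EO"
Token 3: literal('F'). Output: "EOF"
Token 4: literal('K'). Output: "EOFK"
Token 5: backref(off=2, len=1). Copied 'F' from pos 2. Output: "EOFKF"
Token 6: backref(off=1, len=2) (overlapping!). Copied 'FF' from pos 4. Output: "EOFKFFF"
Token 7: literal('X'). Output: "EOFKFFFX"

Answer: EOFKFFFX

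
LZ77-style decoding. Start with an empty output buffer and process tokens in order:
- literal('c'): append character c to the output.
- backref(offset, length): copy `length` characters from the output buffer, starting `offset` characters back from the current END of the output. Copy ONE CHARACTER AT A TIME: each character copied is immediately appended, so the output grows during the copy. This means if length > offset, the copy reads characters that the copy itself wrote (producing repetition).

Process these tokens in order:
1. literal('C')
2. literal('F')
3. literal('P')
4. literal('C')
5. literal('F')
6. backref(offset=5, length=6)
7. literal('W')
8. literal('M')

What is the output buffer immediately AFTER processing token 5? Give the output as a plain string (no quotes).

Answer: CFPCF

Derivation:
Token 1: literal('C'). Output: "C"
Token 2: literal('F'). Output: "CF"
Token 3: literal('P'). Output: "CFP"
Token 4: literal('C'). Output: "CFPC"
Token 5: literal('F'). Output: "CFPCF"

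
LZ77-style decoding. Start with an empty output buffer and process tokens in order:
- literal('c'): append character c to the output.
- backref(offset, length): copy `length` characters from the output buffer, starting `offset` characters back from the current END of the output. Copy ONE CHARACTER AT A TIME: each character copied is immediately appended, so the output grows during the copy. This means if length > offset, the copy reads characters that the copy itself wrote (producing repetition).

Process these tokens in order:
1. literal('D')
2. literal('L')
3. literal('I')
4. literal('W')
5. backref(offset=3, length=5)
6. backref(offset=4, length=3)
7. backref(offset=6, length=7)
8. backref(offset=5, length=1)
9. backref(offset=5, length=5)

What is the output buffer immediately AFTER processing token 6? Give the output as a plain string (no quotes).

Answer: DLIWLIWLIIWL

Derivation:
Token 1: literal('D'). Output: "D"
Token 2: literal('L'). Output: "DL"
Token 3: literal('I'). Output: "DLI"
Token 4: literal('W'). Output: "DLIW"
Token 5: backref(off=3, len=5) (overlapping!). Copied 'LIWLI' from pos 1. Output: "DLIWLIWLI"
Token 6: backref(off=4, len=3). Copied 'IWL' from pos 5. Output: "DLIWLIWLIIWL"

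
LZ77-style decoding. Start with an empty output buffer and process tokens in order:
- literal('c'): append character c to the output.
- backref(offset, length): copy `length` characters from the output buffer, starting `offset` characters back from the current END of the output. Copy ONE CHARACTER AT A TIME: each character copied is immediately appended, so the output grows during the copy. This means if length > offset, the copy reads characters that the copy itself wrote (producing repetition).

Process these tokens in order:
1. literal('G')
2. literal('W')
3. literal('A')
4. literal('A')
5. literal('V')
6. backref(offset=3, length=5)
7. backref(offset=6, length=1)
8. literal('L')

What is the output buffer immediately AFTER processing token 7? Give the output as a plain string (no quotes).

Token 1: literal('G'). Output: "G"
Token 2: literal('W'). Output: "GW"
Token 3: literal('A'). Output: "GWA"
Token 4: literal('A'). Output: "GWAA"
Token 5: literal('V'). Output: "GWAAV"
Token 6: backref(off=3, len=5) (overlapping!). Copied 'AAVAA' from pos 2. Output: "GWAAVAAVAA"
Token 7: backref(off=6, len=1). Copied 'V' from pos 4. Output: "GWAAVAAVAAV"

Answer: GWAAVAAVAAV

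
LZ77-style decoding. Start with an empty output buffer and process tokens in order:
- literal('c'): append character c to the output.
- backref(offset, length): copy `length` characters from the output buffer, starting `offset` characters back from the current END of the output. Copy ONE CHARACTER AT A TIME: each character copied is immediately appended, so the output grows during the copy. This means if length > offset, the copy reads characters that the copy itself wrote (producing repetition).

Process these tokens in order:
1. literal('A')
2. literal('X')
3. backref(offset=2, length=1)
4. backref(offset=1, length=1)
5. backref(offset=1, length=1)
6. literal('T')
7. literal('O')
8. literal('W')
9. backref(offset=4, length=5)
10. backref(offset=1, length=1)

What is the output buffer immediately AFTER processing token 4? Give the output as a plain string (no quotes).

Token 1: literal('A'). Output: "A"
Token 2: literal('X'). Output: "AX"
Token 3: backref(off=2, len=1). Copied 'A' from pos 0. Output: "AXA"
Token 4: backref(off=1, len=1). Copied 'A' from pos 2. Output: "AXAA"

Answer: AXAA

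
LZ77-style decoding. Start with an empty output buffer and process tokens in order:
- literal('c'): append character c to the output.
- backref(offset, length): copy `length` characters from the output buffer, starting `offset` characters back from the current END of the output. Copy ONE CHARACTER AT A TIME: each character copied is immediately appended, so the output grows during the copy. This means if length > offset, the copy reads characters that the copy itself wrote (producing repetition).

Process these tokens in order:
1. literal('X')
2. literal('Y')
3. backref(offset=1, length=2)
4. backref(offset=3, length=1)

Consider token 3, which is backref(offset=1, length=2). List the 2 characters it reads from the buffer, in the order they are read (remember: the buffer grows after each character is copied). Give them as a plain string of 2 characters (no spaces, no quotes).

Token 1: literal('X'). Output: "X"
Token 2: literal('Y'). Output: "XY"
Token 3: backref(off=1, len=2). Buffer before: "XY" (len 2)
  byte 1: read out[1]='Y', append. Buffer now: "XYY"
  byte 2: read out[2]='Y', append. Buffer now: "XYYY"

Answer: YY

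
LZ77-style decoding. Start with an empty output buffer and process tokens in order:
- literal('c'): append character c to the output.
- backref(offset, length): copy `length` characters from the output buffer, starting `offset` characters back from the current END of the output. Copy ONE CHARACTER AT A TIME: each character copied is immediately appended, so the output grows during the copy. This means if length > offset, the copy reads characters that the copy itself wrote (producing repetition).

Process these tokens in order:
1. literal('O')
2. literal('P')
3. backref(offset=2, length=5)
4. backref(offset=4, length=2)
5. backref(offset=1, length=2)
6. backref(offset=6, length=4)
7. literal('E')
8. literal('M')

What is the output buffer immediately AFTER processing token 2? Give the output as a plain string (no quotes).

Token 1: literal('O'). Output: "O"
Token 2: literal('P'). Output: "OP"

Answer: OP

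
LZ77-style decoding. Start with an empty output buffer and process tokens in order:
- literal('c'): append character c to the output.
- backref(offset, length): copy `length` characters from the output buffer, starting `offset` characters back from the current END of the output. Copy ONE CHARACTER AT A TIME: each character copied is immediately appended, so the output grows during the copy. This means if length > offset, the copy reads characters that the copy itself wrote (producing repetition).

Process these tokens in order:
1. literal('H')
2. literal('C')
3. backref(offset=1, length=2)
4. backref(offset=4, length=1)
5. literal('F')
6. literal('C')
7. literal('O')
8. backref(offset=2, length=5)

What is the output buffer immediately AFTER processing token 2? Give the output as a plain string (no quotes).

Answer: HC

Derivation:
Token 1: literal('H'). Output: "H"
Token 2: literal('C'). Output: "HC"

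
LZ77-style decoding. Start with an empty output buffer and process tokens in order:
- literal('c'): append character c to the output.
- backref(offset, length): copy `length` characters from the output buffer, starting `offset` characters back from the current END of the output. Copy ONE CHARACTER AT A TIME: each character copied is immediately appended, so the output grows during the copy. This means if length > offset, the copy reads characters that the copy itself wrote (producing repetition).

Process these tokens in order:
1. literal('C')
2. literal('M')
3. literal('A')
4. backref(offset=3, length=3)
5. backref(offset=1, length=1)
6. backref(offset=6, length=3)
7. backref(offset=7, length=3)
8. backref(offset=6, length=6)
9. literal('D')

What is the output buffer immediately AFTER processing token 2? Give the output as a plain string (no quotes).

Token 1: literal('C'). Output: "C"
Token 2: literal('M'). Output: "CM"

Answer: CM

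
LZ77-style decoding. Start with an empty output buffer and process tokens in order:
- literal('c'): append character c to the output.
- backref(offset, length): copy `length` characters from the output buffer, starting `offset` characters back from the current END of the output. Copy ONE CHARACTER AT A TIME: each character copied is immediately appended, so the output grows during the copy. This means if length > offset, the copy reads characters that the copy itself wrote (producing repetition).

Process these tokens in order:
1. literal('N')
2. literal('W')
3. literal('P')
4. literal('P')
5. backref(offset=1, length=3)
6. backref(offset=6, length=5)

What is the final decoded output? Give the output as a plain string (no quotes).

Answer: NWPPPPPWPPPP

Derivation:
Token 1: literal('N'). Output: "N"
Token 2: literal('W'). Output: "NW"
Token 3: literal('P'). Output: "NWP"
Token 4: literal('P'). Output: "NWPP"
Token 5: backref(off=1, len=3) (overlapping!). Copied 'PPP' from pos 3. Output: "NWPPPPP"
Token 6: backref(off=6, len=5). Copied 'WPPPP' from pos 1. Output: "NWPPPPPWPPPP"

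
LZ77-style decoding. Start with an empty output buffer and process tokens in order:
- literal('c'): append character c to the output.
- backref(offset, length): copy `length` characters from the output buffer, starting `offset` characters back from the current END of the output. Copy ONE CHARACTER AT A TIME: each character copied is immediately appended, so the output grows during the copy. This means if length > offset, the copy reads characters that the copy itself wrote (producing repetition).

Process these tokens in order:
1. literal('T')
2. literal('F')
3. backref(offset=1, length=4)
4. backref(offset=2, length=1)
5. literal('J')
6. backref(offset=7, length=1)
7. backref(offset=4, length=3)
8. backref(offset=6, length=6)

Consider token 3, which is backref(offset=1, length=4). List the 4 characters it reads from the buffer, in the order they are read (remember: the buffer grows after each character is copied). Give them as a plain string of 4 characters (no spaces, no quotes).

Answer: FFFF

Derivation:
Token 1: literal('T'). Output: "T"
Token 2: literal('F'). Output: "TF"
Token 3: backref(off=1, len=4). Buffer before: "TF" (len 2)
  byte 1: read out[1]='F', append. Buffer now: "TFF"
  byte 2: read out[2]='F', append. Buffer now: "TFFF"
  byte 3: read out[3]='F', append. Buffer now: "TFFFF"
  byte 4: read out[4]='F', append. Buffer now: "TFFFFF"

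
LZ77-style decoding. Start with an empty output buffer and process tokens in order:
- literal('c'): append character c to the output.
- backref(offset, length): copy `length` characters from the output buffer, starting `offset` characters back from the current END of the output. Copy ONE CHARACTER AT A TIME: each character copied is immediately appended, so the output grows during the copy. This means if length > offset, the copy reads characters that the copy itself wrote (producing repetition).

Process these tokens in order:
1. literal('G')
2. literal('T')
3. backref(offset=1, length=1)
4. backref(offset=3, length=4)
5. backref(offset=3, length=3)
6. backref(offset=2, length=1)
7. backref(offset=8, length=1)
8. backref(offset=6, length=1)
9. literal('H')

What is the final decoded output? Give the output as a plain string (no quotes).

Answer: GTTGTTGTTGTGGH

Derivation:
Token 1: literal('G'). Output: "G"
Token 2: literal('T'). Output: "GT"
Token 3: backref(off=1, len=1). Copied 'T' from pos 1. Output: "GTT"
Token 4: backref(off=3, len=4) (overlapping!). Copied 'GTTG' from pos 0. Output: "GTTGTTG"
Token 5: backref(off=3, len=3). Copied 'TTG' from pos 4. Output: "GTTGTTGTTG"
Token 6: backref(off=2, len=1). Copied 'T' from pos 8. Output: "GTTGTTGTTGT"
Token 7: backref(off=8, len=1). Copied 'G' from pos 3. Output: "GTTGTTGTTGTG"
Token 8: backref(off=6, len=1). Copied 'G' from pos 6. Output: "GTTGTTGTTGTGG"
Token 9: literal('H'). Output: "GTTGTTGTTGTGGH"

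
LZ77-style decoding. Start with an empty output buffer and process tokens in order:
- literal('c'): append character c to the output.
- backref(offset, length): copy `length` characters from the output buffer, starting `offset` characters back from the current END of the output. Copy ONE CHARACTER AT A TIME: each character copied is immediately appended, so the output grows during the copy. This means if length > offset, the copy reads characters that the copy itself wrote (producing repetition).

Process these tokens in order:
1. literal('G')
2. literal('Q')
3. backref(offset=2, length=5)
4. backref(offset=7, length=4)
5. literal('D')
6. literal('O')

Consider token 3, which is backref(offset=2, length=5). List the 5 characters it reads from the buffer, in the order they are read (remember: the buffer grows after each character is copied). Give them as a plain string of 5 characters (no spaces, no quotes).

Answer: GQGQG

Derivation:
Token 1: literal('G'). Output: "G"
Token 2: literal('Q'). Output: "GQ"
Token 3: backref(off=2, len=5). Buffer before: "GQ" (len 2)
  byte 1: read out[0]='G', append. Buffer now: "GQG"
  byte 2: read out[1]='Q', append. Buffer now: "GQGQ"
  byte 3: read out[2]='G', append. Buffer now: "GQGQG"
  byte 4: read out[3]='Q', append. Buffer now: "GQGQGQ"
  byte 5: read out[4]='G', append. Buffer now: "GQGQGQG"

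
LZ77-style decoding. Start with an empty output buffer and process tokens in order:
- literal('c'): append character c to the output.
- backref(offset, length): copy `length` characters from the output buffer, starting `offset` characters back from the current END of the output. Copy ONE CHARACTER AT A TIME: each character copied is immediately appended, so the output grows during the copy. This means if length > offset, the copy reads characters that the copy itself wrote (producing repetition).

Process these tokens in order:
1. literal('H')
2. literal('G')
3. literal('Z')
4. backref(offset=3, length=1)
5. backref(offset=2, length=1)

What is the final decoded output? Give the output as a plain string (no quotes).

Answer: HGZHZ

Derivation:
Token 1: literal('H'). Output: "H"
Token 2: literal('G'). Output: "HG"
Token 3: literal('Z'). Output: "HGZ"
Token 4: backref(off=3, len=1). Copied 'H' from pos 0. Output: "HGZH"
Token 5: backref(off=2, len=1). Copied 'Z' from pos 2. Output: "HGZHZ"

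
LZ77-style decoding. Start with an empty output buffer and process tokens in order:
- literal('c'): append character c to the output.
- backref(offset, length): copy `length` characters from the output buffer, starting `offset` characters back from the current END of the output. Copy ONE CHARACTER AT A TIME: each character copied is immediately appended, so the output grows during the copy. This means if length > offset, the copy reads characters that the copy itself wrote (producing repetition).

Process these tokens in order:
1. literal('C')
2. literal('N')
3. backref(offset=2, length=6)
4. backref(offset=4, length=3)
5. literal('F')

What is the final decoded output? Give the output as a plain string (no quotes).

Token 1: literal('C'). Output: "C"
Token 2: literal('N'). Output: "CN"
Token 3: backref(off=2, len=6) (overlapping!). Copied 'CNCNCN' from pos 0. Output: "CNCNCNCN"
Token 4: backref(off=4, len=3). Copied 'CNC' from pos 4. Output: "CNCNCNCNCNC"
Token 5: literal('F'). Output: "CNCNCNCNCNCF"

Answer: CNCNCNCNCNCF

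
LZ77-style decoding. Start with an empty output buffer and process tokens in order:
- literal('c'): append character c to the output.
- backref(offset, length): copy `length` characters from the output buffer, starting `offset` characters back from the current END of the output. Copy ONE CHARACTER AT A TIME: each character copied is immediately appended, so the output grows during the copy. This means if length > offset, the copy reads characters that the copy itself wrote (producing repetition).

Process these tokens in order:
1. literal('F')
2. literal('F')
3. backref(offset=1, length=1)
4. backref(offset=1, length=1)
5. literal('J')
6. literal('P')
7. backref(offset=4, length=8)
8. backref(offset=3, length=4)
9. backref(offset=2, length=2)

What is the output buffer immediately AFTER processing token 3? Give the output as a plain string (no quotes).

Token 1: literal('F'). Output: "F"
Token 2: literal('F'). Output: "FF"
Token 3: backref(off=1, len=1). Copied 'F' from pos 1. Output: "FFF"

Answer: FFF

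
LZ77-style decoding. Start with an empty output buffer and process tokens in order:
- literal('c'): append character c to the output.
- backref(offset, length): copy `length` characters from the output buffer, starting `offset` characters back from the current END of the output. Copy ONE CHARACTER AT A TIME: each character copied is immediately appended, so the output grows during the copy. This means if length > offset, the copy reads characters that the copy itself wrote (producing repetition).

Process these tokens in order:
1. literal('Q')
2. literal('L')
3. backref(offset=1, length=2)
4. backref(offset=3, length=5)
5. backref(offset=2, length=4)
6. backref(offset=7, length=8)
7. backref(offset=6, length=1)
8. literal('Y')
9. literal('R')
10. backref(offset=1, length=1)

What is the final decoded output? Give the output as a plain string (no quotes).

Token 1: literal('Q'). Output: "Q"
Token 2: literal('L'). Output: "QL"
Token 3: backref(off=1, len=2) (overlapping!). Copied 'LL' from pos 1. Output: "QLLL"
Token 4: backref(off=3, len=5) (overlapping!). Copied 'LLLLL' from pos 1. Output: "QLLLLLLLL"
Token 5: backref(off=2, len=4) (overlapping!). Copied 'LLLL' from pos 7. Output: "QLLLLLLLLLLLL"
Token 6: backref(off=7, len=8) (overlapping!). Copied 'LLLLLLLL' from pos 6. Output: "QLLLLLLLLLLLLLLLLLLLL"
Token 7: backref(off=6, len=1). Copied 'L' from pos 15. Output: "QLLLLLLLLLLLLLLLLLLLLL"
Token 8: literal('Y'). Output: "QLLLLLLLLLLLLLLLLLLLLLY"
Token 9: literal('R'). Output: "QLLLLLLLLLLLLLLLLLLLLLYR"
Token 10: backref(off=1, len=1). Copied 'R' from pos 23. Output: "QLLLLLLLLLLLLLLLLLLLLLYRR"

Answer: QLLLLLLLLLLLLLLLLLLLLLYRR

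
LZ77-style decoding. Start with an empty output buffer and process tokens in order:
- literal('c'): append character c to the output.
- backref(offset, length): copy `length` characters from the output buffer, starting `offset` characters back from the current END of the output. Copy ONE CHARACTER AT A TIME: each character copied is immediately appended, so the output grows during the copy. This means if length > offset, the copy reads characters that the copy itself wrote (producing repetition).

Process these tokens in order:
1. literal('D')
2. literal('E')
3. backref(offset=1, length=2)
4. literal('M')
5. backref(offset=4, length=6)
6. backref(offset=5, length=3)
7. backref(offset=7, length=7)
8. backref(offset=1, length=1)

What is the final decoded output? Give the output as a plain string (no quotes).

Answer: DEEEMEEEMEEEEMEMEEEEMM

Derivation:
Token 1: literal('D'). Output: "D"
Token 2: literal('E'). Output: "DE"
Token 3: backref(off=1, len=2) (overlapping!). Copied 'EE' from pos 1. Output: "DEEE"
Token 4: literal('M'). Output: "DEEEM"
Token 5: backref(off=4, len=6) (overlapping!). Copied 'EEEMEE' from pos 1. Output: "DEEEMEEEMEE"
Token 6: backref(off=5, len=3). Copied 'EEM' from pos 6. Output: "DEEEMEEEMEEEEM"
Token 7: backref(off=7, len=7). Copied 'EMEEEEM' from pos 7. Output: "DEEEMEEEMEEEEMEMEEEEM"
Token 8: backref(off=1, len=1). Copied 'M' from pos 20. Output: "DEEEMEEEMEEEEMEMEEEEMM"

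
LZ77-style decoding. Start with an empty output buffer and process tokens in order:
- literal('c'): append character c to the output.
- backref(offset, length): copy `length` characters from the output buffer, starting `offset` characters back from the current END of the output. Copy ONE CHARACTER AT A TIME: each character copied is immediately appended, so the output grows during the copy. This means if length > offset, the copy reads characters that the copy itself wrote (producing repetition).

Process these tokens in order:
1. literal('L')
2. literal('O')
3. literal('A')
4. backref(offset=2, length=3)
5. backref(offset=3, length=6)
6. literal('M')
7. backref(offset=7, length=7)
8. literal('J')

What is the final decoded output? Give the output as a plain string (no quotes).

Answer: LOAOAOOAOOAOMOAOOAOMJ

Derivation:
Token 1: literal('L'). Output: "L"
Token 2: literal('O'). Output: "LO"
Token 3: literal('A'). Output: "LOA"
Token 4: backref(off=2, len=3) (overlapping!). Copied 'OAO' from pos 1. Output: "LOAOAO"
Token 5: backref(off=3, len=6) (overlapping!). Copied 'OAOOAO' from pos 3. Output: "LOAOAOOAOOAO"
Token 6: literal('M'). Output: "LOAOAOOAOOAOM"
Token 7: backref(off=7, len=7). Copied 'OAOOAOM' from pos 6. Output: "LOAOAOOAOOAOMOAOOAOM"
Token 8: literal('J'). Output: "LOAOAOOAOOAOMOAOOAOMJ"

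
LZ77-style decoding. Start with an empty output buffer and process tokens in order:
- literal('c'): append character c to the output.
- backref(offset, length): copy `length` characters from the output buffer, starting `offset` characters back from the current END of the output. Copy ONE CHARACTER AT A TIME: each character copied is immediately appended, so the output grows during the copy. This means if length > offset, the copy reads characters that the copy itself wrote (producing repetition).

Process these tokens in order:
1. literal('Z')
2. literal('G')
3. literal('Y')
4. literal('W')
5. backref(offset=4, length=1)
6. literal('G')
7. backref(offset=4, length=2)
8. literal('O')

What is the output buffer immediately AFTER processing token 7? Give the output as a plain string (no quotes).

Answer: ZGYWZGYW

Derivation:
Token 1: literal('Z'). Output: "Z"
Token 2: literal('G'). Output: "ZG"
Token 3: literal('Y'). Output: "ZGY"
Token 4: literal('W'). Output: "ZGYW"
Token 5: backref(off=4, len=1). Copied 'Z' from pos 0. Output: "ZGYWZ"
Token 6: literal('G'). Output: "ZGYWZG"
Token 7: backref(off=4, len=2). Copied 'YW' from pos 2. Output: "ZGYWZGYW"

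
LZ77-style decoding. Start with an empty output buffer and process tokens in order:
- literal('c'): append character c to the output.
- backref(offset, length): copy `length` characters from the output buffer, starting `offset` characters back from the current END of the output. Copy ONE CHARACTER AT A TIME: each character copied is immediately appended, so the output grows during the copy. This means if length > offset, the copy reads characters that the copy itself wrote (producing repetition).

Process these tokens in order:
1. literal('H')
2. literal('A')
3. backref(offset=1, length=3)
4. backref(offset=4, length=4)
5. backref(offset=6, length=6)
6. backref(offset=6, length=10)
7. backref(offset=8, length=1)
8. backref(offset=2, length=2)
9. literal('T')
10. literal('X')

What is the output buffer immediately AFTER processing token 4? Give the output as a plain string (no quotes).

Answer: HAAAAAAAA

Derivation:
Token 1: literal('H'). Output: "H"
Token 2: literal('A'). Output: "HA"
Token 3: backref(off=1, len=3) (overlapping!). Copied 'AAA' from pos 1. Output: "HAAAA"
Token 4: backref(off=4, len=4). Copied 'AAAA' from pos 1. Output: "HAAAAAAAA"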